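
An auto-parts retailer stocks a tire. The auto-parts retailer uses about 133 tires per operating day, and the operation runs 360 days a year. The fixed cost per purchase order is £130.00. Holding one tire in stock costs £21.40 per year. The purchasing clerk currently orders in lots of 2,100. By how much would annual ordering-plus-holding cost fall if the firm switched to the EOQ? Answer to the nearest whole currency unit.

Annual demand D = 133 × 360 = 47,880.
EOQ = √(2DS/H) = √(2 × 47,880 × 130 / 21.4) ≈ 762.71.
Cost at Q* = (D/Q*)S + (Q*/2)H = √(2DSH) ≈ £16,321.90.
Cost at Q = 2,100: (47,880/2,100)×130 + (2,100/2)×21.4 = £2,964.00 + £22,470.00 = £25,434.00.
Excess = £25,434.00 − £16,321.90 = £9,112.10.

Extra cost ≈ £9,112 per year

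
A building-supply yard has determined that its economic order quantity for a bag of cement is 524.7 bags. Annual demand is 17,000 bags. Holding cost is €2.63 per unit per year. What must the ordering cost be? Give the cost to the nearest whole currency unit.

Invert the EOQ relation Q*² = 2DS/H.
From Q* = √(2DS/H): S = Q*²H / (2D) = 524.7² × 2.63 / (2 × 17,000) = 21.2960.

S ≈ €21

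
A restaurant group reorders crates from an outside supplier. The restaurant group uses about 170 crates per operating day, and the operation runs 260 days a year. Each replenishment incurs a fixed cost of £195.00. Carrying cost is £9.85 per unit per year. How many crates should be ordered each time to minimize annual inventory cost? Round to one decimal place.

Q* ≈ 1,322.9 crates

Annual demand D = 170 × 260 = 44,200.
EOQ = √(2DS / H) = √(2 × 44,200 × 195 / 9.85).
= √(17,238,000 / 9.85) = √1,750,050.7614 ≈ 1322.895.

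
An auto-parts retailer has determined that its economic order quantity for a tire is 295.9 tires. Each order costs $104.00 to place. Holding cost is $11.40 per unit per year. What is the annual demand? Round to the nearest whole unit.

D ≈ 4,799 tires per year

Squaring Q* = √(2DS/H) gives Q*² = 2DS/H.
From Q* = √(2DS/H): D = Q*²H / (2S) = 295.9² × 11.4 / (2 × 104) = 4798.787.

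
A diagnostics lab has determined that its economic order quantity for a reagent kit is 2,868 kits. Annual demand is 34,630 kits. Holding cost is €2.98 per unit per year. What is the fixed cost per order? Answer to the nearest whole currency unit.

S ≈ €354

The basic EOQ model gives Q* = √(2DS/H); rearrange for the unknown.
From Q* = √(2DS/H): S = Q*²H / (2D) = 2,868² × 2.98 / (2 × 34,630) = 353.9094.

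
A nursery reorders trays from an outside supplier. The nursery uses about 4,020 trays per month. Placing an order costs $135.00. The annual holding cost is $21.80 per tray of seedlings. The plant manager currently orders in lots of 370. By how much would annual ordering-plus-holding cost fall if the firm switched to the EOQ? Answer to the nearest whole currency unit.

Extra cost ≈ $4,784 per year

Annual demand D = 4,020 × 12 = 48,240.
EOQ = √(2DS/H) = √(2 × 48,240 × 135 / 21.8) ≈ 772.96.
Cost at Q* = (D/Q*)S + (Q*/2)H = √(2DSH) ≈ $16,850.54.
Cost at Q = 370: (48,240/370)×135 + (370/2)×21.8 = $17,601.08 + $4,033.00 = $21,634.08.
Excess = $21,634.08 − $16,850.54 = $4,783.54.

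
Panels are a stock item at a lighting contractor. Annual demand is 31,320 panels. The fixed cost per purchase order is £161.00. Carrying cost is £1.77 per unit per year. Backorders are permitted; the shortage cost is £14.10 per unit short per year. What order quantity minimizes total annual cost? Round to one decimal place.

With planned backorders, Q* = √(2DS/H) · √((H+B)/B).
√(2DS/H) = √(2 × 31,320 × 161 / 1.77) = 2386.999.
√((H+B)/B) = √((1.77+14.1)/14.1) = 1.0609.
Q* ≈ 2532.393.

Q* ≈ 2,532.4 panels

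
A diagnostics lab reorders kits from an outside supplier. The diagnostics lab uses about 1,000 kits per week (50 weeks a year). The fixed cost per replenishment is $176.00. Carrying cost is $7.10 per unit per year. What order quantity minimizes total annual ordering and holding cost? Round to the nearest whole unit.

Q* ≈ 1,574 kits

Annual demand D = 1,000 × 50 = 50,000.
EOQ = √(2DS / H) = √(2 × 50,000 × 176 / 7.1).
= √(17,600,000 / 7.1) = √2,478,873.2394 ≈ 1574.444.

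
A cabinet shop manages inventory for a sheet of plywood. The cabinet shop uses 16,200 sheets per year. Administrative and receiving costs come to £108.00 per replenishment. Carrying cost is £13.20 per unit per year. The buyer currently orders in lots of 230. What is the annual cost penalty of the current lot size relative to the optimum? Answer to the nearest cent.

EOQ = √(2DS/H) = √(2 × 16,200 × 108 / 13.2) ≈ 514.87.
Cost at Q* = (D/Q*)S + (Q*/2)H = √(2DSH) ≈ £6,796.28.
Cost at Q = 230: (16,200/230)×108 + (230/2)×13.2 = £7,606.96 + £1,518.00 = £9,124.96.
Excess = £9,124.96 − £6,796.28 = £2,328.68.

Extra cost ≈ £2,328.68 per year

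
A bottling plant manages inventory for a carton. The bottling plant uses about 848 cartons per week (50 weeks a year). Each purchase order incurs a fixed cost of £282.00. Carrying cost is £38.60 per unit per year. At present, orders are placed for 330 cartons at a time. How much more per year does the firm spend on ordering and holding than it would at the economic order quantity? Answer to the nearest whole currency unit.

Extra cost ≈ £12,220 per year

Annual demand D = 848 × 50 = 42,400.
EOQ = √(2DS/H) = √(2 × 42,400 × 282 / 38.6) ≈ 787.10.
Cost at Q* = (D/Q*)S + (Q*/2)H = √(2DSH) ≈ £30,381.98.
Cost at Q = 330: (42,400/330)×282 + (330/2)×38.6 = £36,232.73 + £6,369.00 = £42,601.73.
Excess = £42,601.73 − £30,381.98 = £12,219.74.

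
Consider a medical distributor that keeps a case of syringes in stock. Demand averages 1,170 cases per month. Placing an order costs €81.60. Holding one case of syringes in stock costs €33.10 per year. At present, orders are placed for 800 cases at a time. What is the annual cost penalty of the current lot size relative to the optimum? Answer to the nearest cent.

Annual demand D = 1,170 × 12 = 14,040.
EOQ = √(2DS/H) = √(2 × 14,040 × 81.6 / 33.1) ≈ 263.11.
Cost at Q* = (D/Q*)S + (Q*/2)H = √(2DSH) ≈ €8,708.79.
Cost at Q = 800: (14,040/800)×81.6 + (800/2)×33.1 = €1,432.08 + €13,240.00 = €14,672.08.
Excess = €14,672.08 − €8,708.79 = €5,963.29.

Extra cost ≈ €5,963.29 per year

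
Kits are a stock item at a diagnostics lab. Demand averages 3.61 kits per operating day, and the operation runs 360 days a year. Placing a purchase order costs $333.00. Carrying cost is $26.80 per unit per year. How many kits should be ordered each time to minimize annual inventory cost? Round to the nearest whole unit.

Q* ≈ 180 kits

Annual demand D = 3.61 × 360 = 1,299.6.
EOQ = √(2DS / H) = √(2 × 1,299.6 × 333 / 26.8).
= √(865,533.6 / 26.8) = √32,296.0299 ≈ 179.711.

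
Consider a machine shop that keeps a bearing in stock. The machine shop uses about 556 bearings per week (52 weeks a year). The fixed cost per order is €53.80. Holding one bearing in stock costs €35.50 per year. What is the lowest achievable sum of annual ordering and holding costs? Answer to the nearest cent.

Annual demand D = 556 × 52 = 28,912.
The optimal lot size = √(2DS/H) = √(2 × 28,912 × 53.8 / 35.5) ≈ 296.03.
At the optimum the two cost components are equal, so total cost = 2·(Q*/2)H = Q*·H.
Minimum total = √(2DSH) = √(2 × 28,912 × 53.8 × 35.5) ≈ 10508.951.

TC* ≈ €10,508.95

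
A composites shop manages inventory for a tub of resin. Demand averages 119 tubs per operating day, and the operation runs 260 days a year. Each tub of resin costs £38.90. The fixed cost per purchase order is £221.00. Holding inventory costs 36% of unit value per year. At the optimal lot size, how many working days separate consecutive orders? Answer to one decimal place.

T ≈ 8.3 days

Annual demand D = 119 × 260 = 30,940.
Holding cost H = 0.36 × £38.90 = £14.0040 per unit per year.
EOQ = √(2DS/H) = √(2 × 30,940 × 221 / 14.004) ≈ 988.20.
Cycle time = Q*/D × 260 = 988.20 / 30,940 × 260 ≈ 8.304 days.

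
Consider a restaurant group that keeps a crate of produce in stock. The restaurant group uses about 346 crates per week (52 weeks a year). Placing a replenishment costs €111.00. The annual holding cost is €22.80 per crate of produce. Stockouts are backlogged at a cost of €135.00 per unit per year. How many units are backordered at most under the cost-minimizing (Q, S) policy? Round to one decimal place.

Annual demand D = 346 × 52 = 17,992.
With planned backorders, Q* = √(2DS/H) · √((H+B)/B).
√(2DS/H) = √(2 × 17,992 × 111 / 22.8) = 418.551.
√((H+B)/B) = √((22.8+135)/135) = 1.0812.
Q* ≈ 452.518.
S* = Q* · H/(H+B) = 452.518 × 22.8/157.8 ≈ 65.383.

S* ≈ 65.4 crates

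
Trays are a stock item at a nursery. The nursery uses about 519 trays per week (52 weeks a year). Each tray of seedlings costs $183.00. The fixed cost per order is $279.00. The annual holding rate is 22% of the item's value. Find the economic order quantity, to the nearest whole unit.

Q* ≈ 612 trays

Annual demand D = 519 × 52 = 26,988.
Holding cost H = 0.22 × $183.00 = $40.2600 per unit per year.
EOQ = √(2DS / H) = √(2 × 26,988 × 279 / 40.26).
= √(15,059,304 / 40.26) = √374,051.2668 ≈ 611.597.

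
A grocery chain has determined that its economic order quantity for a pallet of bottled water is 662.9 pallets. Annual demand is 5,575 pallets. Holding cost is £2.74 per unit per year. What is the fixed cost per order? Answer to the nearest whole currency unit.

The basic EOQ model gives Q* = √(2DS/H); rearrange for the unknown.
From Q* = √(2DS/H): S = Q*²H / (2D) = 662.9² × 2.74 / (2 × 5,575) = 107.9871.

S ≈ £108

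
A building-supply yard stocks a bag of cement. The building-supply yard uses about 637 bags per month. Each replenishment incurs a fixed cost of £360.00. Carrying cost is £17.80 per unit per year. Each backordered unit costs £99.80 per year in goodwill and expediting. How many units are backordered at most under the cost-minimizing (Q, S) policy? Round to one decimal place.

Annual demand D = 637 × 12 = 7,644.
With planned backorders, Q* = √(2DS/H) · √((H+B)/B).
√(2DS/H) = √(2 × 7,644 × 360 / 17.8) = 556.054.
√((H+B)/B) = √((17.8+99.8)/99.8) = 1.0855.
Q* ≈ 603.608.
S* = Q* · H/(H+B) = 603.608 × 17.8/117.6 ≈ 91.362.

S* ≈ 91.4 bags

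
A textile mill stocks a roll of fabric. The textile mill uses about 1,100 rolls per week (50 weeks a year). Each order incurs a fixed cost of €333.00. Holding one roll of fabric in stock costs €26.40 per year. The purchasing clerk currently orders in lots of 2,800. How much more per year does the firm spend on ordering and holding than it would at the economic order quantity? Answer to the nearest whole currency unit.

Extra cost ≈ €12,404 per year

Annual demand D = 1,100 × 50 = 55,000.
EOQ = √(2DS/H) = √(2 × 55,000 × 333 / 26.4) ≈ 1177.92.
Cost at Q* = (D/Q*)S + (Q*/2)H = √(2DSH) ≈ €31,097.14.
Cost at Q = 2,800: (55,000/2,800)×333 + (2,800/2)×26.4 = €6,541.07 + €36,960.00 = €43,501.07.
Excess = €43,501.07 − €31,097.14 = €12,403.93.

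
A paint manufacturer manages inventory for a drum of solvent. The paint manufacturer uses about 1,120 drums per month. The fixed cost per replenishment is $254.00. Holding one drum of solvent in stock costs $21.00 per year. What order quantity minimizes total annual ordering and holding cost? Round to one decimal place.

Q* ≈ 570.2 drums

Annual demand D = 1,120 × 12 = 13,440.
EOQ = √(2DS / H) = √(2 × 13,440 × 254 / 21).
= √(6,827,520 / 21) = √325,120 ≈ 570.193.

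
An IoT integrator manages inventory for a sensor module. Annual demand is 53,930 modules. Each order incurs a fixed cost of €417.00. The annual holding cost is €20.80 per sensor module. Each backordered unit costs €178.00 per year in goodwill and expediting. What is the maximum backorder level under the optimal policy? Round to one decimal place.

S* ≈ 162.6 modules

With planned backorders, Q* = √(2DS/H) · √((H+B)/B).
√(2DS/H) = √(2 × 53,930 × 417 / 20.8) = 1470.505.
√((H+B)/B) = √((20.8+178)/178) = 1.0568.
Q* ≈ 1554.049.
S* = Q* · H/(H+B) = 1554.049 × 20.8/198.8 ≈ 162.597.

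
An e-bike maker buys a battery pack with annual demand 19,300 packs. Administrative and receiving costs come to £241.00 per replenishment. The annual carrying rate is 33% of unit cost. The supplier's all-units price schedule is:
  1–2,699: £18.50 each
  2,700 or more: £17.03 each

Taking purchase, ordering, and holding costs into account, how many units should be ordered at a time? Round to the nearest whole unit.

Holding cost per unit per year at price C is H = 0.33·C.
Candidates are each tier's EOQ (if it falls in that tier) and each price-break quantity.
EOQ at £18.50 = 1234.4 (feasible in tier 1): TC = 19,300×£18.50 + (19,300/1234.4)×241 + (1234.4/2)×0.33×£18.50 = £364,586.07.
EOQ at £17.03 = 1286.6 < 2700, so use break Q=2700: TC = 19,300×£17.03 + (19,300/2700.0)×241 + (2700.0/2)×0.33×£17.03 = £337,988.57.
Lowest total cost is £337,988.57 at Q = 2700.0.

Q* ≈ 2,700 packs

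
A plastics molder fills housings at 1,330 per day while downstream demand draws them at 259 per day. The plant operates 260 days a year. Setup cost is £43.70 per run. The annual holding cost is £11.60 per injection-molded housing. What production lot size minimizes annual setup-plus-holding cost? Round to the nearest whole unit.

Annual demand D = 259 × 260 = 67,340.
Production build-up factor (1 − d/p) = 1 − 259/1,330 = 0.8053.
Q* = √(2DS / (H(1 − d/p))) = √(2 × 67,340 × 43.7 / (11.6 × 0.8053)).
= √(5,885,516 / 9.3411) ≈ 793.769.

Q* ≈ 794 housings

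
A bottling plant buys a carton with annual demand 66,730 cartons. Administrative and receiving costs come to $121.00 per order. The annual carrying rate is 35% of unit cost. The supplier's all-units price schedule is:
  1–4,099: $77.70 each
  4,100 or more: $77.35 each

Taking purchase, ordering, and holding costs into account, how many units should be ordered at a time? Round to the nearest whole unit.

Q* ≈ 771 cartons

Holding cost per unit per year at price C is H = 0.35·C.
Candidates are each tier's EOQ (if it falls in that tier) and each price-break quantity.
EOQ at $77.70 = 770.6 (feasible in tier 1): TC = 66,730×$77.70 + (66,730/770.6)×121 + (770.6/2)×0.35×$77.70 = $5,205,877.21.
EOQ at $77.35 = 772.3 < 4100, so use break Q=4100: TC = 66,730×$77.35 + (66,730/4100.0)×121 + (4100.0/2)×0.35×$77.35 = $5,219,033.47.
Lowest total cost is $5,205,877.21 at Q = 770.6.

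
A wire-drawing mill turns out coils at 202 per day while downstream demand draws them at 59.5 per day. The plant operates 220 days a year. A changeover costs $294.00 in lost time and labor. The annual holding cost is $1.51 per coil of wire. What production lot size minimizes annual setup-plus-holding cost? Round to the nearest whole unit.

Q* ≈ 2,688 coils

Annual demand D = 59.5 × 220 = 13,090.
Production build-up factor (1 − d/p) = 1 − 59.5/202 = 0.7054.
Q* = √(2DS / (H(1 − d/p))) = √(2 × 13,090 × 294 / (1.51 × 0.7054)).
= √(7,696,920 / 1.0652) ≈ 2688.056.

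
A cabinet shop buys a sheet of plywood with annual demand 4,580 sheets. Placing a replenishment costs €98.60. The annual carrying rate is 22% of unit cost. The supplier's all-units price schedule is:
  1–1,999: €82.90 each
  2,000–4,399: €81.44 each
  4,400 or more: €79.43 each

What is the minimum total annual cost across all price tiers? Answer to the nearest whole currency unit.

Holding cost per unit per year at price C is H = 0.22·C.
For each price level, check whether its EOQ is feasible; otherwise the best quantity at that price is the breakpoint.
EOQ at €82.90 = 222.5 (feasible in tier 1): TC = 4,580×€82.90 + (4,580/222.5)×98.6 + (222.5/2)×0.22×€82.90 = €383,740.59.
EOQ at €81.44 = 224.5 < 2000, so use break Q=2000: TC = 4,580×€81.44 + (4,580/2000.0)×98.6 + (2000.0/2)×0.22×€81.44 = €391,137.79.
EOQ at €79.43 = 227.3 < 4400, so use break Q=4400: TC = 4,580×€79.43 + (4,580/4400.0)×98.6 + (4400.0/2)×0.22×€79.43 = €402,336.15.
Lowest total cost among the candidates is at Q = 222.5.

TC* ≈ €383,741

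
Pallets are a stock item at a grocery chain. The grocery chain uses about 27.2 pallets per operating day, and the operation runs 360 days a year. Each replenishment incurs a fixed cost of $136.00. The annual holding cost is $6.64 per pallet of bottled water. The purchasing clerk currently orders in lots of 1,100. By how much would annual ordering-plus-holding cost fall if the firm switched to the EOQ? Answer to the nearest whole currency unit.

Extra cost ≈ $657 per year

Annual demand D = 27.2 × 360 = 9,792.
EOQ = √(2DS/H) = √(2 × 9,792 × 136 / 6.64) ≈ 633.34.
Cost at Q* = (D/Q*)S + (Q*/2)H = √(2DSH) ≈ $4,205.37.
Cost at Q = 1,100: (9,792/1,100)×136 + (1,100/2)×6.64 = $1,210.65 + $3,652.00 = $4,862.65.
Excess = $4,862.65 − $4,205.37 = $657.28.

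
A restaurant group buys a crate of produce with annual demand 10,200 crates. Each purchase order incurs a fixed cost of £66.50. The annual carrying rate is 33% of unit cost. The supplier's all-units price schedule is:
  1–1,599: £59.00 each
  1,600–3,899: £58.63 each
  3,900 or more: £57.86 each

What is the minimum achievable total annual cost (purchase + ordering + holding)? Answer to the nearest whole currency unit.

Holding cost per unit per year at price C is H = 0.33·C.
For each price level, check whether its EOQ is feasible; otherwise the best quantity at that price is the breakpoint.
EOQ at £59.00 = 264.0 (feasible in tier 1): TC = 10,200×£59.00 + (10,200/264.0)×66.5 + (264.0/2)×0.33×£59.00 = £606,939.36.
EOQ at £58.63 = 264.8 < 1600, so use break Q=1600: TC = 10,200×£58.63 + (10,200/1600.0)×66.5 + (1600.0/2)×0.33×£58.63 = £613,928.26.
EOQ at £57.86 = 266.6 < 3900, so use break Q=3900: TC = 10,200×£57.86 + (10,200/3900.0)×66.5 + (3900.0/2)×0.33×£57.86 = £627,578.83.
Lowest total cost among the candidates is at Q = 264.0.

TC* ≈ £606,939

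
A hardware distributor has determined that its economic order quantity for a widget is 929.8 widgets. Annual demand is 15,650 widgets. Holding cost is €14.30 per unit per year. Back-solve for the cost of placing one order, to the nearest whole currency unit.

Invert the EOQ relation Q*² = 2DS/H.
From Q* = √(2DS/H): S = Q*²H / (2D) = 929.8² × 14.3 / (2 × 15,650) = 394.9761.

S ≈ €395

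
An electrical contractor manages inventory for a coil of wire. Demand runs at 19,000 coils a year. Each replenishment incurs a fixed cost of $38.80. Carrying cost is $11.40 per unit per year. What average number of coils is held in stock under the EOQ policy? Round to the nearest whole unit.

The optimal lot size = √(2DS/H) = √(2 × 19,000 × 38.8 / 11.4) ≈ 359.63.
Average inventory = Q*/2 ≈ 359.63 / 2 = 179.815.

Average inventory ≈ 180 coils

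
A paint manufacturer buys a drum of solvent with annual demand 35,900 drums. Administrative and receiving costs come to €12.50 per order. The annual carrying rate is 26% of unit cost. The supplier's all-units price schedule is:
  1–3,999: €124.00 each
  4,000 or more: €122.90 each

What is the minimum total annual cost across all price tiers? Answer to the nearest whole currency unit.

Holding cost per unit per year at price C is H = 0.26·C.
Candidates are each tier's EOQ (if it falls in that tier) and each price-break quantity.
EOQ at €124.00 = 166.8 (feasible in tier 1): TC = 35,900×€124.00 + (35,900/166.8)×12.5 + (166.8/2)×0.26×€124.00 = €4,456,979.16.
EOQ at €122.90 = 167.6 < 4000, so use break Q=4000: TC = 35,900×€122.90 + (35,900/4000.0)×12.5 + (4000.0/2)×0.26×€122.90 = €4,476,130.19.
Lowest total cost among the candidates is at Q = 166.8.

TC* ≈ €4,456,979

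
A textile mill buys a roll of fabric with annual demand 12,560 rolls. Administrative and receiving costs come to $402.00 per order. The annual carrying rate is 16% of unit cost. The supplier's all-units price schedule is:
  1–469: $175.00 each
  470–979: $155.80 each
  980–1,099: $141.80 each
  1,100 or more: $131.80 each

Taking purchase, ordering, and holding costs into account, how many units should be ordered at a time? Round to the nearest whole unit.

Holding cost per unit per year at price C is H = 0.16·C.
Candidates are each tier's EOQ (if it falls in that tier) and each price-break quantity.
Tier 1 ($175.00): EOQ = 600.5 exceeds tier's upper bound 469, so this tier is dominated.
EOQ at $155.80 = 636.5 (feasible in tier 2): TC = 12,560×$155.80 + (12,560/636.5)×402 + (636.5/2)×0.16×$155.80 = $1,972,713.97.
EOQ at $141.80 = 667.2 < 980, so use break Q=980: TC = 12,560×$141.80 + (12,560/980.0)×402 + (980.0/2)×0.16×$141.80 = $1,797,277.28.
EOQ at $131.80 = 692.0 < 1100, so use break Q=1100: TC = 12,560×$131.80 + (12,560/1100.0)×402 + (1100.0/2)×0.16×$131.80 = $1,671,596.51.
Lowest total cost is $1,671,596.51 at Q = 1100.0.

Q* ≈ 1,100 rolls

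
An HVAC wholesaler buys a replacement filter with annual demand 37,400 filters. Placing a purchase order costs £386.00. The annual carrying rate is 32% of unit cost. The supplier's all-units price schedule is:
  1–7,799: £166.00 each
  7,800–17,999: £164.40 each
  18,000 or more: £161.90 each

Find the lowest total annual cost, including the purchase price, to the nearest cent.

Holding cost per unit per year at price C is H = 0.32·C.
Candidates are each tier's EOQ (if it falls in that tier) and each price-break quantity.
EOQ at £166.00 = 737.3 (feasible in tier 1): TC = 37,400×£166.00 + (37,400/737.3)×386 + (737.3/2)×0.32×£166.00 = £6,247,562.78.
EOQ at £164.40 = 740.8 < 7800, so use break Q=7800: TC = 37,400×£164.40 + (37,400/7800.0)×386 + (7800.0/2)×0.32×£164.40 = £6,355,582.02.
EOQ at £161.90 = 746.5 < 18000, so use break Q=18000: TC = 37,400×£161.90 + (37,400/18000.0)×386 + (18000.0/2)×0.32×£161.90 = £6,522,134.02.
Lowest total cost among the candidates is at Q = 737.3.

TC* ≈ £6,247,562.78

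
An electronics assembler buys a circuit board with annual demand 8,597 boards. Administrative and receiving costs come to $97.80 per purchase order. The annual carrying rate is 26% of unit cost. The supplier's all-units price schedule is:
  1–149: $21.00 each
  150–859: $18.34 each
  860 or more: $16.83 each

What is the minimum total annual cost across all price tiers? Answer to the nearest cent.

Holding cost per unit per year at price C is H = 0.26·C.
Evaluate total cost at each tier's feasible EOQ or, if the EOQ is below the tier, at the tier's minimum quantity.
Tier 1 ($21.00): EOQ = 555.0 exceeds tier's upper bound 149, so this tier is dominated.
EOQ at $18.34 = 593.8 (feasible in tier 2): TC = 8,597×$18.34 + (8,597/593.8)×97.8 + (593.8/2)×0.26×$18.34 = $160,500.66.
EOQ at $16.83 = 619.9 < 860, so use break Q=860: TC = 8,597×$16.83 + (8,597/860.0)×97.8 + (860.0/2)×0.26×$16.83 = $147,546.76.
Lowest total cost among the candidates is at Q = 860.0.

TC* ≈ $147,546.76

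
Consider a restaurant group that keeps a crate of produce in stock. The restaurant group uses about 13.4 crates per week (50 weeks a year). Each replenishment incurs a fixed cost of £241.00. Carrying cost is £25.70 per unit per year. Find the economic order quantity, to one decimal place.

Q* ≈ 112.1 crates

Annual demand D = 13.4 × 50 = 670.
EOQ = √(2DS / H) = √(2 × 670 × 241 / 25.7).
= √(322,940 / 25.7) = √12,565.7588 ≈ 112.097.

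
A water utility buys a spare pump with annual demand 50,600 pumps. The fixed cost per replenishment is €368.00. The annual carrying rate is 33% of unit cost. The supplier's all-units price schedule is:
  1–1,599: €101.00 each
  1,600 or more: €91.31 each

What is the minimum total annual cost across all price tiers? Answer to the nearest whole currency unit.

TC* ≈ €4,656,030

Holding cost per unit per year at price C is H = 0.33·C.
Evaluate total cost at each tier's feasible EOQ or, if the EOQ is below the tier, at the tier's minimum quantity.
EOQ at €101.00 = 1057.1 (feasible in tier 1): TC = 50,600×€101.00 + (50,600/1057.1)×368 + (1057.1/2)×0.33×€101.00 = €5,145,831.56.
EOQ at €91.31 = 1111.7 < 1600, so use break Q=1600: TC = 50,600×€91.31 + (50,600/1600.0)×368 + (1600.0/2)×0.33×€91.31 = €4,656,029.84.
Lowest total cost among the candidates is at Q = 1600.0.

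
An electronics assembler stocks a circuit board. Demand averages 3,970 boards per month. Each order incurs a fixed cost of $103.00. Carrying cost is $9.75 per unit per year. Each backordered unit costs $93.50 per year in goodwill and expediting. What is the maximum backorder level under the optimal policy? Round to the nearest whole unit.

Annual demand D = 3,970 × 12 = 47,640.
With planned backorders, Q* = √(2DS/H) · √((H+B)/B).
√(2DS/H) = √(2 × 47,640 × 103 / 9.75) = 1003.269.
√((H+B)/B) = √((9.75+93.5)/93.5) = 1.0508.
Q* ≈ 1054.281.
S* = Q* · H/(H+B) = 1054.281 × 9.75/103.25 ≈ 99.557.

S* ≈ 100 boards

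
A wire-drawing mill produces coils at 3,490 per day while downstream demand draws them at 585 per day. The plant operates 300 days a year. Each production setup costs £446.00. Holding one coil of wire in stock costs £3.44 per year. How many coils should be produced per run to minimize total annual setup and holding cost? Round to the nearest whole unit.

Annual demand D = 585 × 300 = 175,500.
Production build-up factor (1 − d/p) = 1 − 585/3,490 = 0.8324.
Q* = √(2DS / (H(1 − d/p))) = √(2 × 175,500 × 446 / (3.44 × 0.8324)).
= √(156,546,000 / 2.8634) ≈ 7394.033.

Q* ≈ 7,394 coils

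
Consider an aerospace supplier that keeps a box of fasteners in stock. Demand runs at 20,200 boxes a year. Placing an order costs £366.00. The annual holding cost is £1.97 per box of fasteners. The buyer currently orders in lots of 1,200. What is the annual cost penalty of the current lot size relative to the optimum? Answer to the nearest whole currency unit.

EOQ = √(2DS/H) = √(2 × 20,200 × 366 / 1.97) ≈ 2739.67.
Cost at Q* = (D/Q*)S + (Q*/2)H = √(2DSH) ≈ £5,397.15.
Cost at Q = 1,200: (20,200/1,200)×366 + (1,200/2)×1.97 = £6,161.00 + £1,182.00 = £7,343.00.
Excess = £7,343.00 − £5,397.15 = £1,945.85.

Extra cost ≈ £1,946 per year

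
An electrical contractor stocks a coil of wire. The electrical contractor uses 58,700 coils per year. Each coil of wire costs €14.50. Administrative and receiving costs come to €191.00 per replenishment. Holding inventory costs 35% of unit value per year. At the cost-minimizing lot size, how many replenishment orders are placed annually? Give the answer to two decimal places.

N ≈ 27.93 orders per year

Holding cost H = 0.35 × €14.50 = €5.0750 per unit per year.
EOQ = √(2DS/H) = √(2 × 58,700 × 191 / 5.075) ≈ 2102.00.
Orders per year = D / Q* = 58,700 / 2102.00 ≈ 27.926.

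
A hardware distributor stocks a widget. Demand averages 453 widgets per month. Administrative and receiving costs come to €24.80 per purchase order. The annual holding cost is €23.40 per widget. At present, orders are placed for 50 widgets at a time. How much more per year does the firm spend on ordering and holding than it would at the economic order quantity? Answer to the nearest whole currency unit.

Annual demand D = 453 × 12 = 5,436.
EOQ = √(2DS/H) = √(2 × 5,436 × 24.8 / 23.4) ≈ 107.34.
Cost at Q* = (D/Q*)S + (Q*/2)H = √(2DSH) ≈ €2,511.82.
Cost at Q = 50: (5,436/50)×24.8 + (50/2)×23.4 = €2,696.26 + €585.00 = €3,281.26.
Excess = €3,281.26 − €2,511.82 = €769.44.

Extra cost ≈ €769 per year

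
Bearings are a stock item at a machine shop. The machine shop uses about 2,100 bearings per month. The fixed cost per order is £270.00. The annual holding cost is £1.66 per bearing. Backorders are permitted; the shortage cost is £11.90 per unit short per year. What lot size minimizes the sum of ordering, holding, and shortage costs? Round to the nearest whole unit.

Annual demand D = 2,100 × 12 = 25,200.
With planned backorders, Q* = √(2DS/H) · √((H+B)/B).
√(2DS/H) = √(2 × 25,200 × 270 / 1.66) = 2863.143.
√((H+B)/B) = √((1.66+11.9)/11.9) = 1.0675.
Q* ≈ 3056.325.

Q* ≈ 3,056 bearings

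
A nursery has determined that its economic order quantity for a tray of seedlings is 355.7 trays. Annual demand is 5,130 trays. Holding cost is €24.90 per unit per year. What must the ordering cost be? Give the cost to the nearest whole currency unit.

S ≈ €307

Squaring Q* = √(2DS/H) gives Q*² = 2DS/H.
From Q* = √(2DS/H): S = Q*²H / (2D) = 355.7² × 24.9 / (2 × 5,130) = 307.0575.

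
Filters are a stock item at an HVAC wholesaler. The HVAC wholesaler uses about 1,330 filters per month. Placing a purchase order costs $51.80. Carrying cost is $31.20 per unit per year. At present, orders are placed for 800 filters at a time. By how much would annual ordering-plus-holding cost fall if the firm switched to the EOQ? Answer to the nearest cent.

Extra cost ≈ $6,330.94 per year

Annual demand D = 1,330 × 12 = 15,960.
EOQ = √(2DS/H) = √(2 × 15,960 × 51.8 / 31.2) ≈ 230.21.
Cost at Q* = (D/Q*)S + (Q*/2)H = √(2DSH) ≈ $7,182.47.
Cost at Q = 800: (15,960/800)×51.8 + (800/2)×31.2 = $1,033.41 + $12,480.00 = $13,513.41.
Excess = $13,513.41 − $7,182.47 = $6,330.94.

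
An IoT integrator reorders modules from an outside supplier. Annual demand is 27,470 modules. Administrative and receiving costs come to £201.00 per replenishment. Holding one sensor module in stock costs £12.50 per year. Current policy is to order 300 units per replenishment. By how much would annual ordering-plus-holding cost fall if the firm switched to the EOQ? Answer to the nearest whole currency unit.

EOQ = √(2DS/H) = √(2 × 27,470 × 201 / 12.5) ≈ 939.91.
Cost at Q* = (D/Q*)S + (Q*/2)H = √(2DSH) ≈ £11,748.90.
Cost at Q = 300: (27,470/300)×201 + (300/2)×12.5 = £18,404.90 + £1,875.00 = £20,279.90.
Excess = £20,279.90 − £11,748.90 = £8,531.00.

Extra cost ≈ £8,531 per year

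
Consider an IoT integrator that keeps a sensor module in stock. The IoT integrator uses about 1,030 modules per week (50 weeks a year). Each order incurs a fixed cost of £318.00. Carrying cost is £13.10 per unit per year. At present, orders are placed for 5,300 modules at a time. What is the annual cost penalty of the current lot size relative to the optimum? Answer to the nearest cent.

Extra cost ≈ £17,090.82 per year

Annual demand D = 1,030 × 50 = 51,500.
EOQ = √(2DS/H) = √(2 × 51,500 × 318 / 13.1) ≈ 1581.24.
Cost at Q* = (D/Q*)S + (Q*/2)H = √(2DSH) ≈ £20,714.18.
Cost at Q = 5,300: (51,500/5,300)×318 + (5,300/2)×13.1 = £3,090.00 + £34,715.00 = £37,805.00.
Excess = £37,805.00 − £20,714.18 = £17,090.82.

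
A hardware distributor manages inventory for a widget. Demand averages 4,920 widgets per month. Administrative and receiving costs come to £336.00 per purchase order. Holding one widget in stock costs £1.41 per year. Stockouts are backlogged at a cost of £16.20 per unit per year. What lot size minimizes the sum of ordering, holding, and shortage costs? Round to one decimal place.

Annual demand D = 4,920 × 12 = 59,040.
With planned backorders, Q* = √(2DS/H) · √((H+B)/B).
√(2DS/H) = √(2 × 59,040 × 336 / 1.41) = 5304.546.
√((H+B)/B) = √((1.41+16.2)/16.2) = 1.0426.
Q* ≈ 5530.577.

Q* ≈ 5,530.6 widgets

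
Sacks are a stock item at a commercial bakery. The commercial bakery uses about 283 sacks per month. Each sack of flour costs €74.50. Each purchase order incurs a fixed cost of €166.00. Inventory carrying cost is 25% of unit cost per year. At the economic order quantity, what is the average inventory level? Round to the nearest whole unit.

Annual demand D = 283 × 12 = 3,396.
Holding cost H = 0.25 × €74.50 = €18.6250 per unit per year.
The optimal lot size = √(2DS/H) = √(2 × 3,396 × 166 / 18.625) ≈ 246.04.
Average inventory = Q*/2 ≈ 246.04 / 2 = 123.020.

Average inventory ≈ 123 sacks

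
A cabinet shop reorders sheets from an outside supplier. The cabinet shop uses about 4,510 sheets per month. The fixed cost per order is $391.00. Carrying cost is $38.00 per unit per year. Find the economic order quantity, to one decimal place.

Annual demand D = 4,510 × 12 = 54,120.
EOQ = √(2DS / H) = √(2 × 54,120 × 391 / 38).
= √(42,321,840 / 38) = √1,113,732.6316 ≈ 1055.335.

Q* ≈ 1,055.3 sheets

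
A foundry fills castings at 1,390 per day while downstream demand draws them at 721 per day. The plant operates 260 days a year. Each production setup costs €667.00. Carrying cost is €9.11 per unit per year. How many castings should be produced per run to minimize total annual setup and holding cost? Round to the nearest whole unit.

Q* ≈ 7,552 castings

Annual demand D = 721 × 260 = 187,460.
Production build-up factor (1 − d/p) = 1 − 721/1,390 = 0.4813.
Q* = √(2DS / (H(1 − d/p))) = √(2 × 187,460 × 667 / (9.11 × 0.4813)).
= √(250,071,640 / 4.3846) ≈ 7552.094.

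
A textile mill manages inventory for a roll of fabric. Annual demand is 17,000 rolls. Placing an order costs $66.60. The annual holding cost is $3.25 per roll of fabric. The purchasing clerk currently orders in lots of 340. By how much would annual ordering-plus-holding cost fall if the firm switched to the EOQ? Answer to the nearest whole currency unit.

Extra cost ≈ $1,170 per year

EOQ = √(2DS/H) = √(2 × 17,000 × 66.6 / 3.25) ≈ 834.71.
Cost at Q* = (D/Q*)S + (Q*/2)H = √(2DSH) ≈ $2,712.80.
Cost at Q = 340: (17,000/340)×66.6 + (340/2)×3.25 = $3,330.00 + $552.50 = $3,882.50.
Excess = $3,882.50 − $2,712.80 = $1,169.70.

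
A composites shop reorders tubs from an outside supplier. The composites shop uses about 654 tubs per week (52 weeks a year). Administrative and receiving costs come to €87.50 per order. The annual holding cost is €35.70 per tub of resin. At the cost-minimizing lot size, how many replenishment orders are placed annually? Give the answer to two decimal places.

Annual demand D = 654 × 52 = 34,008.
Q* = √(2DS/H) = √(2 × 34,008 × 87.5 / 35.7) ≈ 408.30.
Orders per year = D / Q* = 34,008 / 408.30 ≈ 83.292.

N ≈ 83.29 orders per year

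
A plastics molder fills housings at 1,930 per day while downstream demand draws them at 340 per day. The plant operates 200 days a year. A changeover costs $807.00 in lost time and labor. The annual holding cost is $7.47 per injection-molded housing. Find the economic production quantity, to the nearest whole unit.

Annual demand D = 340 × 200 = 68,000.
Production build-up factor (1 − d/p) = 1 − 340/1,930 = 0.8238.
Q* = √(2DS / (H(1 − d/p))) = √(2 × 68,000 × 807 / (7.47 × 0.8238)).
= √(109,752,000 / 6.154) ≈ 4223.048.

Q* ≈ 4,223 housings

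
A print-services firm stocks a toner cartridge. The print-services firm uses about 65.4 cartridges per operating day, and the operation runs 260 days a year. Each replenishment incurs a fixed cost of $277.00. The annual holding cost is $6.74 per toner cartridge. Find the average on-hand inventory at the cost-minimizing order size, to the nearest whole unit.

Annual demand D = 65.4 × 260 = 17,004.
The optimal lot size = √(2DS/H) = √(2 × 17,004 × 277 / 6.74) ≈ 1182.23.
Average inventory = Q*/2 ≈ 1182.23 / 2 = 591.113.

Average inventory ≈ 591 cartridges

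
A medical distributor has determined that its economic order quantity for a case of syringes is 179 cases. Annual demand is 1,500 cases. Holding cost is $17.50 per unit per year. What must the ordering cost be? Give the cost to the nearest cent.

The basic EOQ model gives Q* = √(2DS/H); rearrange for the unknown.
From Q* = √(2DS/H): S = Q*²H / (2D) = 179² × 17.5 / (2 × 1,500) = 186.9058.

S ≈ $186.91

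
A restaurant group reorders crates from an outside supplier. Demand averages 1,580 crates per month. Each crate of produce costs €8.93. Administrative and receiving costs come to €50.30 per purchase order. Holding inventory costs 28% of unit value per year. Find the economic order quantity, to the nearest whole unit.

Q* ≈ 873 crates

Annual demand D = 1,580 × 12 = 18,960.
Holding cost H = 0.28 × €8.93 = €2.5004 per unit per year.
EOQ = √(2DS / H) = √(2 × 18,960 × 50.3 / 2.5004).
= √(1,907,376 / 2.5004) = √762,828.3475 ≈ 873.400.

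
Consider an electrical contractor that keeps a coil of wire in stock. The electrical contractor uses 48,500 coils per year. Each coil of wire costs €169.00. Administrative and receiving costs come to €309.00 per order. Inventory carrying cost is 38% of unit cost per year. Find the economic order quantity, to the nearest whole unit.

Q* ≈ 683 coils

Holding cost H = 0.38 × €169.00 = €64.2200 per unit per year.
EOQ = √(2DS / H) = √(2 × 48,500 × 309 / 64.22).
= √(29,973,000 / 64.22) = √466,723.7621 ≈ 683.172.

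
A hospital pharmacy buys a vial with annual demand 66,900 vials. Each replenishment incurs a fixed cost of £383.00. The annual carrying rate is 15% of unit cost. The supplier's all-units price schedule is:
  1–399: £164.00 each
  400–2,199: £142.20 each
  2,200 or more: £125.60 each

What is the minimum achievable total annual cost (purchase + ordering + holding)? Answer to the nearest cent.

TC* ≈ £8,435,010.68

Holding cost per unit per year at price C is H = 0.15·C.
For each price level, check whether its EOQ is feasible; otherwise the best quantity at that price is the breakpoint.
Tier 1 (£164.00): EOQ = 1443.3 exceeds tier's upper bound 399, so this tier is dominated.
EOQ at £142.20 = 1550.0 (feasible in tier 2): TC = 66,900×£142.20 + (66,900/1550.0)×383 + (1550.0/2)×0.15×£142.20 = £9,546,241.52.
EOQ at £125.60 = 1649.3 < 2200, so use break Q=2200: TC = 66,900×£125.60 + (66,900/2200.0)×383 + (2200.0/2)×0.15×£125.60 = £8,435,010.68.
Lowest total cost among the candidates is at Q = 2200.0.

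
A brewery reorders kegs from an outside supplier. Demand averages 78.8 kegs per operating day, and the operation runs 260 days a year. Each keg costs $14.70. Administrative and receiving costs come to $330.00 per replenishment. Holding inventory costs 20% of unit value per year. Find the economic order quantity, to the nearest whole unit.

Annual demand D = 78.8 × 260 = 20,488.
Holding cost H = 0.20 × $14.70 = $2.9400 per unit per year.
EOQ = √(2DS / H) = √(2 × 20,488 × 330 / 2.94).
= √(13,522,080 / 2.94) = √4,599,346.9388 ≈ 2144.609.

Q* ≈ 2,145 kegs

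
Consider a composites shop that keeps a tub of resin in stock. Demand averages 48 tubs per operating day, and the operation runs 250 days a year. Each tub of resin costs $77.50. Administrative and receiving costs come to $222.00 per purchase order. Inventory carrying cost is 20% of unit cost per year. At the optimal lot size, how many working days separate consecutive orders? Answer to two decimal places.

T ≈ 12.21 days

Annual demand D = 48 × 250 = 12,000.
Holding cost H = 0.20 × $77.50 = $15.5000 per unit per year.
Q* = √(2DS/H) = √(2 × 12,000 × 222 / 15.5) ≈ 586.30.
Cycle time = Q*/D × 250 = 586.30 / 12,000 × 250 ≈ 12.214 days.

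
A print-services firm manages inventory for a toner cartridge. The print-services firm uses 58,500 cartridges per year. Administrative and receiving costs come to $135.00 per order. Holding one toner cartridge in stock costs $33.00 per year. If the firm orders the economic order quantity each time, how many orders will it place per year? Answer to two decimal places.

Q* = √(2DS/H) = √(2 × 58,500 × 135 / 33) ≈ 691.84.
Orders per year = D / Q* = 58,500 / 691.84 ≈ 84.558.

N ≈ 84.56 orders per year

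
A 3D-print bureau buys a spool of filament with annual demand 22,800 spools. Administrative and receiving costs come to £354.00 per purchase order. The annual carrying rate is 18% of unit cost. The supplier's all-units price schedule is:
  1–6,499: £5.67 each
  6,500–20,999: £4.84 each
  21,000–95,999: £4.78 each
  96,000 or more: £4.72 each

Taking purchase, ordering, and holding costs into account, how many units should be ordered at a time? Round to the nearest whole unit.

Q* ≈ 6,500 spools

Holding cost per unit per year at price C is H = 0.18·C.
For each price level, check whether its EOQ is feasible; otherwise the best quantity at that price is the breakpoint.
EOQ at £5.67 = 3977.0 (feasible in tier 1): TC = 22,800×£5.67 + (22,800/3977.0)×354 + (3977.0/2)×0.18×£5.67 = £133,334.93.
EOQ at £4.84 = 4304.5 < 6500, so use break Q=6500: TC = 22,800×£4.84 + (22,800/6500.0)×354 + (6500.0/2)×0.18×£4.84 = £114,425.12.
EOQ at £4.78 = 4331.5 < 21000, so use break Q=21000: TC = 22,800×£4.78 + (22,800/21000.0)×354 + (21000.0/2)×0.18×£4.78 = £118,402.54.
EOQ at £4.72 = 4358.9 < 96000, so use break Q=96000: TC = 22,800×£4.72 + (22,800/96000.0)×354 + (96000.0/2)×0.18×£4.72 = £148,480.88.
Lowest total cost is £114,425.12 at Q = 6500.0.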